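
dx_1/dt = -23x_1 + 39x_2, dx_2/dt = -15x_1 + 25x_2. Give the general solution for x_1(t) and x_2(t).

Coefficient matrix A = [[-23, 39], [-15, 25]].
Characteristic polynomial det(A - λI) = λ^2 - 2λ + 10 = 0.
Eigenvalues λ = 1 ± 3i (complex conjugate pair).
For λ=1+3i: an eigenvector is (3,2) - i(2,1) = (3 - 2i, 2 - i).
A real fundamental pair from Re and Im of e^((1+3i)t)v: X_1 = e^(t)(cos(3t)·(3,2) + sin(3t)·(2,1)), X_2 = e^(t)(sin(3t)·(3,2) - cos(3t)·(2,1)).
General solution: K_1X_1 + K_2X_2.

x_1(t) = 2K_1e^(t)sin(3t) + 3K_1e^(t)cos(3t) + 3K_2e^(t)sin(3t) - 2K_2e^(t)cos(3t), x_2(t) = K_1e^(t)sin(3t) + 2K_1e^(t)cos(3t) + 2K_2e^(t)sin(3t) - K_2e^(t)cos(3t)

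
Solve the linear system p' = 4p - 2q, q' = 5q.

Coefficient matrix A = [[4, -2], [0, 5]].
Characteristic polynomial det(A - λI) = λ^2 - 9λ + 20 = 0.
Eigenvalues λ = 5, 4.
For λ=5: (A-λI) row 1 is [-1, -2], so an eigenvector is (2, -1).
For λ=4: (A-λI) row 1 is [0, -2], so an eigenvector is (-1, 0).
General solution: C_1e^(5t)(2,-1) + C_2e^(4t)(-1,0).

p(t) = 2C_1e^(5t) - C_2e^(4t), q(t) = -C_1e^(5t)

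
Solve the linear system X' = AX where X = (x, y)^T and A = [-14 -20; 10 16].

Coefficient matrix A = [[-14, -20], [10, 16]].
Characteristic polynomial det(A - λI) = λ^2 - 2λ - 24 = 0.
Eigenvalues λ = 6, -4.
For λ=6: (A-λI) row 1 is [-20, -20], so an eigenvector is (1, -1).
For λ=-4: (A-λI) row 1 is [-10, -20], so an eigenvector is (-2, 1).
General solution: C_1e^(6t)(1,-1) + C_2e^(-4t)(-2,1).

x(t) = C_1e^(6t) - 2C_2e^(-4t), y(t) = -C_1e^(6t) + C_2e^(-4t)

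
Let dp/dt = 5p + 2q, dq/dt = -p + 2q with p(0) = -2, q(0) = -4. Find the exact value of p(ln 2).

-112

A = [[5,2],[-1,2]]; eigenvalues λ = 3, 4.
Eigenvectors: (-1,1) for λ=3, (-2,1) for λ=4.
From the initial condition, c_1 = -10, c_2 = 6.
p(ln 2) = (-10)(2^3)(-1) + (6)(2^4)(-2) = -112.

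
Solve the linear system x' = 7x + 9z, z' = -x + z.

x(t) = -3C_1e^(4t) - 3C_2te^(4t) + 2C_2e^(4t), z(t) = C_1e^(4t) + C_2te^(4t) - C_2e^(4t)

Coefficient matrix A = [[7, 9], [-1, 1]].
Characteristic polynomial det(A - λI) = λ^2 - 8λ + 16 = 0.
Single eigenvalue λ = 4 with algebraic multiplicity 2.
Eigenvector v = (-3,1); generalized eigenvector w with (A-λI)w=v is (2,-1).
General solution: e^(4t)[C_1·v + C_2·(t·v + w)].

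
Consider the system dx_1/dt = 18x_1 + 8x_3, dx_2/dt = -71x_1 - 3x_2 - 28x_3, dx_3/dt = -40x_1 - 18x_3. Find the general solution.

x_1(t) = K_1e^(2t) - 2K_3e^(-2t), x_2(t) = -3K_1e^(2t) + K_2e^(-3t) + 2K_3e^(-2t), x_3(t) = -2K_1e^(2t) + 5K_3e^(-2t)

Coefficient matrix A = [[18, 0, 8], [-71, -3, -28], [-40, 0, -18]].
det(A - λI) = 0 gives eigenvalues λ = 2, -3, -2.
For λ=2: eigenvector (1,-3,-2).
For λ=-3: eigenvector (0,1,0).
For λ=-2: eigenvector (-2,2,5).
General solution: K_1e^(2t)(1,-3,-2) + K_2e^(-3t)(0,1,0) + K_3e^(-2t)(-2,2,5).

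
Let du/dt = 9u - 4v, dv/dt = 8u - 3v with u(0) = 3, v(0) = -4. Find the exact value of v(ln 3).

A = [[9,-4],[8,-3]]; eigenvalues λ = 1, 5.
Eigenvectors: (-1,-2) for λ=1, (1,1) for λ=5.
From the initial condition, c_1 = 7, c_2 = 10.
v(ln 3) = (7)(3^1)(-2) + (10)(3^5)(1) = 2388.

2388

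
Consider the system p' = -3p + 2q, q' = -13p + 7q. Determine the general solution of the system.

Coefficient matrix A = [[-3, 2], [-13, 7]].
Characteristic polynomial det(A - λI) = λ^2 - 4λ + 5 = 0.
Eigenvalues λ = 2 ± i (complex conjugate pair).
For λ=2+i: an eigenvector is (-1,-3) - i(-1,-2) = (-1 + i, -3 + 2i).
A real fundamental pair from Re and Im of e^((2+i)t)v: X_1 = e^(2t)(cos(t)·(-1,-3) + sin(t)·(-1,-2)), X_2 = e^(2t)(sin(t)·(-1,-3) - cos(t)·(-1,-2)).
General solution: c_1X_1 + c_2X_2.

p(t) = -c_1e^(2t)sin(t) - c_1e^(2t)cos(t) - c_2e^(2t)sin(t) + c_2e^(2t)cos(t), q(t) = -2c_1e^(2t)sin(t) - 3c_1e^(2t)cos(t) - 3c_2e^(2t)sin(t) + 2c_2e^(2t)cos(t)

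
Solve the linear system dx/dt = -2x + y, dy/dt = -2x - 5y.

x(t) = -K_1e^(-3t) - K_2e^(-4t), y(t) = K_1e^(-3t) + 2K_2e^(-4t)

Coefficient matrix A = [[-2, 1], [-2, -5]].
Characteristic polynomial det(A - λI) = λ^2 + 7λ + 12 = 0.
Eigenvalues λ = -3, -4.
For λ=-3: (A-λI) row 1 is [1, 1], so an eigenvector is (-1, 1).
For λ=-4: (A-λI) row 1 is [2, 1], so an eigenvector is (-1, 2).
General solution: K_1e^(-3t)(-1,1) + K_2e^(-4t)(-1,2).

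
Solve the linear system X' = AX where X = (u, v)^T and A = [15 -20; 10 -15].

u(t) = c_1e^(-5t) + 2c_2e^(5t), v(t) = c_1e^(-5t) + c_2e^(5t)

Coefficient matrix A = [[15, -20], [10, -15]].
Characteristic polynomial det(A - λI) = λ^2 - 25 = 0.
Eigenvalues λ = -5, 5.
For λ=-5: (A-λI) row 1 is [20, -20], so an eigenvector is (1, 1).
For λ=5: (A-λI) row 1 is [10, -20], so an eigenvector is (2, 1).
General solution: c_1e^(-5t)(1,1) + c_2e^(5t)(2,1).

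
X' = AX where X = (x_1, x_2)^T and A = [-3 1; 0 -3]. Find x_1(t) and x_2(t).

x_1(t) = -c_1e^(-3t) - c_2te^(-3t) - 2c_2e^(-3t), x_2(t) = -c_2e^(-3t)

Coefficient matrix A = [[-3, 1], [0, -3]].
Characteristic polynomial det(A - λI) = λ^2 + 6λ + 9 = 0.
Single eigenvalue λ = -3 with algebraic multiplicity 2.
Eigenvector v = (-1,0); generalized eigenvector w with (A-λI)w=v is (-2,-1).
General solution: e^(-3t)[c_1·v + c_2·(t·v + w)].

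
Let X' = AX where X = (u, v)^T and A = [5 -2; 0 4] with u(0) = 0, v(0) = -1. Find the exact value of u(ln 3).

A = [[5,-2],[0,4]]; eigenvalues λ = 5, 4.
Eigenvectors: (-1,0) for λ=5, (2,1) for λ=4.
From the initial condition, c_1 = -2, c_2 = -1.
u(ln 3) = (-2)(3^5)(-1) + (-1)(3^4)(2) = 324.

324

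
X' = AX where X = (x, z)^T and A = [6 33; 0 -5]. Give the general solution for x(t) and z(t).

x(t) = K_1e^(6t) + 3K_2e^(-5t), z(t) = -K_2e^(-5t)

Coefficient matrix A = [[6, 33], [0, -5]].
Characteristic polynomial det(A - λI) = λ^2 - λ - 30 = 0.
Eigenvalues λ = 6, -5.
For λ=6: (A-λI) row 1 is [0, 33], so an eigenvector is (1, 0).
For λ=-5: (A-λI) row 1 is [11, 33], so an eigenvector is (3, -1).
General solution: K_1e^(6t)(1,0) + K_2e^(-5t)(3,-1).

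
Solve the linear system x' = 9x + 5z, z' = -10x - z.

x(t) = c_1e^(4t)cos(5t) + c_2e^(4t)sin(5t), z(t) = -c_1e^(4t)sin(5t) - c_1e^(4t)cos(5t) - c_2e^(4t)sin(5t) + c_2e^(4t)cos(5t)

Coefficient matrix A = [[9, 5], [-10, -1]].
Characteristic polynomial det(A - λI) = λ^2 - 8λ + 41 = 0.
Eigenvalues λ = 4 ± 5i (complex conjugate pair).
For λ=4+5i: an eigenvector is (1,-1) - i(0,-1) = (1, -1 + i).
A real fundamental pair from Re and Im of e^((4+5i)t)v: X_1 = e^(4t)(cos(5t)·(1,-1) + sin(5t)·(0,-1)), X_2 = e^(4t)(sin(5t)·(1,-1) - cos(5t)·(0,-1)).
General solution: c_1X_1 + c_2X_2.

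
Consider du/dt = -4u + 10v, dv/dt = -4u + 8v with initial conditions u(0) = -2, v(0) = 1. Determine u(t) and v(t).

u(t) = 11e^(2t)sin(2t) - 2e^(2t)cos(2t), v(t) = 7e^(2t)sin(2t) + e^(2t)cos(2t)

Coefficient matrix A = [[-4, 10], [-4, 8]].
Characteristic polynomial det(A - λI) = λ^2 - 4λ + 8 = 0.
Eigenvalues λ = 2 ± 2i (complex conjugate pair).
For λ=2+2i: an eigenvector is (2,1) - i(-1,-1) = (2 + i, 1 + i).
A real fundamental pair from Re and Im of e^((2+2i)t)v: X_1 = e^(2t)(cos(2t)·(2,1) + sin(2t)·(-1,-1)), X_2 = e^(2t)(sin(2t)·(2,1) - cos(2t)·(-1,-1)).
General solution: K_1X_1 + K_2X_2.
Applying u(0)=-2, v(0)=1 gives K_1=-3, K_2=4.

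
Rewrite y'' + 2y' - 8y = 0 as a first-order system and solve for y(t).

Let x_1 = y, x_2 = y'. Then x_1' = x_2 and x_2' = 8x_1 - 2x_2.
A = [[0,1],[8,-2]]; det(A-λI) = λ^2 + 2λ - 8.
Eigenvalues λ = -4, 2 with eigenvectors (1,-4), (1,2).

y(t) = K_1e^(-4t) + K_2e^(2t)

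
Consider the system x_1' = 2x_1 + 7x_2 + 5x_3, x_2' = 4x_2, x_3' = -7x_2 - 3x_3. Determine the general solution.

Coefficient matrix A = [[2, 7, 5], [0, 4, 0], [0, -7, -3]].
det(A - λI) = 0 gives eigenvalues λ = -3, 2, 4.
For λ=-3: eigenvector (1,0,-1).
For λ=2: eigenvector (1,0,0).
For λ=4: eigenvector (1,1,-1).
General solution: c_1e^(-3t)(1,0,-1) + c_2e^(2t)(1,0,0) + c_3e^(4t)(1,1,-1).

x_1(t) = c_1e^(-3t) + c_2e^(2t) + c_3e^(4t), x_2(t) = c_3e^(4t), x_3(t) = -c_1e^(-3t) - c_3e^(4t)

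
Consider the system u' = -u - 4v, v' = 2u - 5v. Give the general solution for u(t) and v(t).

u(t) = c_1e^(-3t)sin(2t) - c_1e^(-3t)cos(2t) - c_2e^(-3t)sin(2t) - c_2e^(-3t)cos(2t), v(t) = -c_1e^(-3t)cos(2t) - c_2e^(-3t)sin(2t)

Coefficient matrix A = [[-1, -4], [2, -5]].
Characteristic polynomial det(A - λI) = λ^2 + 6λ + 13 = 0.
Eigenvalues λ = -3 ± 2i (complex conjugate pair).
For λ=-3+2i: an eigenvector is (-1,-1) - i(1,0) = (-1 - i, -1).
A real fundamental pair from Re and Im of e^((-3+2i)t)v: X_1 = e^(-3t)(cos(2t)·(-1,-1) + sin(2t)·(1,0)), X_2 = e^(-3t)(sin(2t)·(-1,-1) - cos(2t)·(1,0)).
General solution: c_1X_1 + c_2X_2.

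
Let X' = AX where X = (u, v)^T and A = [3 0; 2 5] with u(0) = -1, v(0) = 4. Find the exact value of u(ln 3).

-27

A = [[3,0],[2,5]]; eigenvalues λ = 5, 3.
Eigenvectors: (0,1) for λ=5, (-1,1) for λ=3.
From the initial condition, c_1 = 3, c_2 = 1.
u(ln 3) = (3)(3^5)(0) + (1)(3^3)(-1) = -27.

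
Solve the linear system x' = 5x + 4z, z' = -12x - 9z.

Coefficient matrix A = [[5, 4], [-12, -9]].
Characteristic polynomial det(A - λI) = λ^2 + 4λ + 3 = 0.
Eigenvalues λ = -3, -1.
For λ=-3: (A-λI) row 1 is [8, 4], so an eigenvector is (-1, 2).
For λ=-1: (A-λI) row 1 is [6, 4], so an eigenvector is (2, -3).
General solution: K_1e^(-3t)(-1,2) + K_2e^(-t)(2,-3).

x(t) = -K_1e^(-3t) + 2K_2e^(-t), z(t) = 2K_1e^(-3t) - 3K_2e^(-t)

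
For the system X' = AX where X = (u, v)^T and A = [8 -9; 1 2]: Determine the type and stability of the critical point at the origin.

unstable improper node

A = [[8,-9],[1,2]]; det(A-λI) = λ^2 - 10λ + 25.
repeated λ = 5 with a single eigenvector.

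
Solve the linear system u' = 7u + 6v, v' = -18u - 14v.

Coefficient matrix A = [[7, 6], [-18, -14]].
Characteristic polynomial det(A - λI) = λ^2 + 7λ + 10 = 0.
Eigenvalues λ = -2, -5.
For λ=-2: (A-λI) row 1 is [9, 6], so an eigenvector is (2, -3).
For λ=-5: (A-λI) row 1 is [12, 6], so an eigenvector is (-1, 2).
General solution: C_1e^(-2t)(2,-3) + C_2e^(-5t)(-1,2).

u(t) = 2C_1e^(-2t) - C_2e^(-5t), v(t) = -3C_1e^(-2t) + 2C_2e^(-5t)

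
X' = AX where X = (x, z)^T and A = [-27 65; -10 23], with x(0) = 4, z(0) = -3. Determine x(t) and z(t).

x(t) = -59e^(-2t)sin(5t) + 4e^(-2t)cos(5t), z(t) = -23e^(-2t)sin(5t) - 3e^(-2t)cos(5t)

Coefficient matrix A = [[-27, 65], [-10, 23]].
Characteristic polynomial det(A - λI) = λ^2 + 4λ + 29 = 0.
Eigenvalues λ = -2 ± 5i (complex conjugate pair).
For λ=-2+5i: an eigenvector is (2,1) - i(3,1) = (2 - 3i, 1 - i).
A real fundamental pair from Re and Im of e^((-2+5i)t)v: X_1 = e^(-2t)(cos(5t)·(2,1) + sin(5t)·(3,1)), X_2 = e^(-2t)(sin(5t)·(2,1) - cos(5t)·(3,1)).
General solution: C_1X_1 + C_2X_2.
Applying x(0)=4, z(0)=-3 gives C_1=-13, C_2=-10.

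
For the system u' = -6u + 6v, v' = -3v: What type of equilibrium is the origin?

A = [[-6,6],[0,-3]]; det(A-λI) = λ^2 + 9λ + 18.
λ = -6, -3: both negative.

stable node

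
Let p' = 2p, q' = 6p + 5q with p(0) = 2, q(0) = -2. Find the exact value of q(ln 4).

A = [[2,0],[6,5]]; eigenvalues λ = 5, 2.
Eigenvectors: (0,-1) for λ=5, (1,-2) for λ=2.
From the initial condition, c_1 = -2, c_2 = 2.
q(ln 4) = (-2)(4^5)(-1) + (2)(4^2)(-2) = 1984.

1984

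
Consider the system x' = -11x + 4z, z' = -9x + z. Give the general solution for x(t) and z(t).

Coefficient matrix A = [[-11, 4], [-9, 1]].
Characteristic polynomial det(A - λI) = λ^2 + 10λ + 25 = 0.
Single eigenvalue λ = -5 with algebraic multiplicity 2.
Eigenvector v = (2,3); generalized eigenvector w with (A-λI)w=v is (-1,-1).
General solution: e^(-5t)[K_1·v + K_2·(t·v + w)].

x(t) = 2K_1e^(-5t) + 2K_2te^(-5t) - K_2e^(-5t), z(t) = 3K_1e^(-5t) + 3K_2te^(-5t) - K_2e^(-5t)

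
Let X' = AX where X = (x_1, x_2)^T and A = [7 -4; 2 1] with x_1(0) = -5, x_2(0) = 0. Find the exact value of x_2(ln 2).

-120

A = [[7,-4],[2,1]]; eigenvalues λ = 3, 5.
Eigenvectors: (1,1) for λ=3, (2,1) for λ=5.
From the initial condition, c_1 = 5, c_2 = -5.
x_2(ln 2) = (5)(2^3)(1) + (-5)(2^5)(1) = -120.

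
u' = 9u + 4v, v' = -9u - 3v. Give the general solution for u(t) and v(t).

Coefficient matrix A = [[9, 4], [-9, -3]].
Characteristic polynomial det(A - λI) = λ^2 - 6λ + 9 = 0.
Single eigenvalue λ = 3 with algebraic multiplicity 2.
Eigenvector v = (-2,3); generalized eigenvector w with (A-λI)w=v is (-1,1).
General solution: e^(3t)[C_1·v + C_2·(t·v + w)].

u(t) = -2C_1e^(3t) - 2C_2te^(3t) - C_2e^(3t), v(t) = 3C_1e^(3t) + 3C_2te^(3t) + C_2e^(3t)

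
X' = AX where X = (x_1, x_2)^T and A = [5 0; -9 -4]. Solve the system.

Coefficient matrix A = [[5, 0], [-9, -4]].
Characteristic polynomial det(A - λI) = λ^2 - λ - 20 = 0.
Eigenvalues λ = 5, -4.
For λ=5: (A-λI) row 2 is [-9, -9], so an eigenvector is (1, -1).
For λ=-4: (A-λI) row 1 is [9, 0], so an eigenvector is (0, 1).
General solution: c_1e^(5t)(1,-1) + c_2e^(-4t)(0,1).

x_1(t) = c_1e^(5t), x_2(t) = -c_1e^(5t) + c_2e^(-4t)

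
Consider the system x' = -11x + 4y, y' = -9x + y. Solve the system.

Coefficient matrix A = [[-11, 4], [-9, 1]].
Characteristic polynomial det(A - λI) = λ^2 + 10λ + 25 = 0.
Single eigenvalue λ = -5 with algebraic multiplicity 2.
Eigenvector v = (-2,-3); generalized eigenvector w with (A-λI)w=v is (1,1).
General solution: e^(-5t)[K_1·v + K_2·(t·v + w)].

x(t) = -2K_1e^(-5t) - 2K_2te^(-5t) + K_2e^(-5t), y(t) = -3K_1e^(-5t) - 3K_2te^(-5t) + K_2e^(-5t)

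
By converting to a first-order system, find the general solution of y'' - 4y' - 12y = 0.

Let x_1 = y, x_2 = y'. Then x_1' = x_2 and x_2' = 12x_1 + 4x_2.
A = [[0,1],[12,4]]; det(A-λI) = λ^2 - 4λ - 12.
Eigenvalues λ = 6, -2 with eigenvectors (1,6), (1,-2).

y(t) = C_1e^(6t) + C_2e^(-2t)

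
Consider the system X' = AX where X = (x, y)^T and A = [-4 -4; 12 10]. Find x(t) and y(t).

Coefficient matrix A = [[-4, -4], [12, 10]].
Characteristic polynomial det(A - λI) = λ^2 - 6λ + 8 = 0.
Eigenvalues λ = 4, 2.
For λ=4: (A-λI) row 1 is [-8, -4], so an eigenvector is (1, -2).
For λ=2: (A-λI) row 1 is [-6, -4], so an eigenvector is (-2, 3).
General solution: K_1e^(4t)(1,-2) + K_2e^(2t)(-2,3).

x(t) = K_1e^(4t) - 2K_2e^(2t), y(t) = -2K_1e^(4t) + 3K_2e^(2t)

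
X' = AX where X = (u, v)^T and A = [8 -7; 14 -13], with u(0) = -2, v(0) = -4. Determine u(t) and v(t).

u(t) = -2e^(-6t), v(t) = -4e^(-6t)

Coefficient matrix A = [[8, -7], [14, -13]].
Characteristic polynomial det(A - λI) = λ^2 + 5λ - 6 = 0.
Eigenvalues λ = 1, -6.
For λ=1: (A-λI) row 1 is [7, -7], so an eigenvector is (1, 1).
For λ=-6: (A-λI) row 1 is [14, -7], so an eigenvector is (1, 2).
General solution: K_1e^(t)(1,1) + K_2e^(-6t)(1,2).
Applying u(0)=-2, v(0)=-4 gives K_1=0, K_2=-2.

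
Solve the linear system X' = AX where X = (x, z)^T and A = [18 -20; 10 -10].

x(t) = 3C_1e^(4t)sin(2t) - C_1e^(4t)cos(2t) - C_2e^(4t)sin(2t) - 3C_2e^(4t)cos(2t), z(t) = 2C_1e^(4t)sin(2t) - C_1e^(4t)cos(2t) - C_2e^(4t)sin(2t) - 2C_2e^(4t)cos(2t)

Coefficient matrix A = [[18, -20], [10, -10]].
Characteristic polynomial det(A - λI) = λ^2 - 8λ + 20 = 0.
Eigenvalues λ = 4 ± 2i (complex conjugate pair).
For λ=4+2i: an eigenvector is (-1,-1) - i(3,2) = (-1 - 3i, -1 - 2i).
A real fundamental pair from Re and Im of e^((4+2i)t)v: X_1 = e^(4t)(cos(2t)·(-1,-1) + sin(2t)·(3,2)), X_2 = e^(4t)(sin(2t)·(-1,-1) - cos(2t)·(3,2)).
General solution: C_1X_1 + C_2X_2.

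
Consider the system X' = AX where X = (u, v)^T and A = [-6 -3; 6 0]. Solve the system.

u(t) = -K_1e^(-3t)sin(3t) + K_2e^(-3t)cos(3t), v(t) = K_1e^(-3t)sin(3t) + K_1e^(-3t)cos(3t) + K_2e^(-3t)sin(3t) - K_2e^(-3t)cos(3t)

Coefficient matrix A = [[-6, -3], [6, 0]].
Characteristic polynomial det(A - λI) = λ^2 + 6λ + 18 = 0.
Eigenvalues λ = -3 ± 3i (complex conjugate pair).
For λ=-3+3i: an eigenvector is (0,1) - i(-1,1) = (0 + i, 1 - i).
A real fundamental pair from Re and Im of e^((-3+3i)t)v: X_1 = e^(-3t)(cos(3t)·(0,1) + sin(3t)·(-1,1)), X_2 = e^(-3t)(sin(3t)·(0,1) - cos(3t)·(-1,1)).
General solution: K_1X_1 + K_2X_2.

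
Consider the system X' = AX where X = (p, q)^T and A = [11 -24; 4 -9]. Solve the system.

Coefficient matrix A = [[11, -24], [4, -9]].
Characteristic polynomial det(A - λI) = λ^2 - 2λ - 3 = 0.
Eigenvalues λ = -1, 3.
For λ=-1: (A-λI) row 1 is [12, -24], so an eigenvector is (2, 1).
For λ=3: (A-λI) row 1 is [8, -24], so an eigenvector is (3, 1).
General solution: C_1e^(-t)(2,1) + C_2e^(3t)(3,1).

p(t) = 2C_1e^(-t) + 3C_2e^(3t), q(t) = C_1e^(-t) + C_2e^(3t)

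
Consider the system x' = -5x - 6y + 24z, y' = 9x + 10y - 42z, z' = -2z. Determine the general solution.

x(t) = -2c_1e^(4t) - c_2e^(t) - 2c_3e^(-2t), y(t) = 3c_1e^(4t) + c_2e^(t) + 5c_3e^(-2t), z(t) = c_3e^(-2t)

Coefficient matrix A = [[-5, -6, 24], [9, 10, -42], [0, 0, -2]].
det(A - λI) = 0 gives eigenvalues λ = 4, 1, -2.
For λ=4: eigenvector (-2,3,0).
For λ=1: eigenvector (-1,1,0).
For λ=-2: eigenvector (-2,5,1).
General solution: c_1e^(4t)(-2,3,0) + c_2e^(t)(-1,1,0) + c_3e^(-2t)(-2,5,1).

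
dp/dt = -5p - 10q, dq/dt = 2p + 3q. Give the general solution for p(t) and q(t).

Coefficient matrix A = [[-5, -10], [2, 3]].
Characteristic polynomial det(A - λI) = λ^2 + 2λ + 5 = 0.
Eigenvalues λ = -1 ± 2i (complex conjugate pair).
For λ=-1+2i: an eigenvector is (1,0) - i(-2,1) = (1 + 2i, 0 - i).
A real fundamental pair from Re and Im of e^((-1+2i)t)v: X_1 = e^(-t)(cos(2t)·(1,0) + sin(2t)·(-2,1)), X_2 = e^(-t)(sin(2t)·(1,0) - cos(2t)·(-2,1)).
General solution: C_1X_1 + C_2X_2.

p(t) = -2C_1e^(-t)sin(2t) + C_1e^(-t)cos(2t) + C_2e^(-t)sin(2t) + 2C_2e^(-t)cos(2t), q(t) = C_1e^(-t)sin(2t) - C_2e^(-t)cos(2t)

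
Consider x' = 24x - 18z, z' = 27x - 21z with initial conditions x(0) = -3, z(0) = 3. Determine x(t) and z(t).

Coefficient matrix A = [[24, -18], [27, -21]].
Characteristic polynomial det(A - λI) = λ^2 - 3λ - 18 = 0.
Eigenvalues λ = 6, -3.
For λ=6: (A-λI) row 1 is [18, -18], so an eigenvector is (1, 1).
For λ=-3: (A-λI) row 1 is [27, -18], so an eigenvector is (-2, -3).
General solution: K_1e^(6t)(1,1) + K_2e^(-3t)(-2,-3).
Applying x(0)=-3, z(0)=3 gives K_1=-15, K_2=-6.

x(t) = -15e^(6t) + 12e^(-3t), z(t) = -15e^(6t) + 18e^(-3t)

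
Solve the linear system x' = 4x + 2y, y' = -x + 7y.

x(t) = -2C_1e^(5t) - C_2e^(6t), y(t) = -C_1e^(5t) - C_2e^(6t)

Coefficient matrix A = [[4, 2], [-1, 7]].
Characteristic polynomial det(A - λI) = λ^2 - 11λ + 30 = 0.
Eigenvalues λ = 5, 6.
For λ=5: (A-λI) row 1 is [-1, 2], so an eigenvector is (-2, -1).
For λ=6: (A-λI) row 1 is [-2, 2], so an eigenvector is (-1, -1).
General solution: C_1e^(5t)(-2,-1) + C_2e^(6t)(-1,-1).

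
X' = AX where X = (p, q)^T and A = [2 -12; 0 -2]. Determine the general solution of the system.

p(t) = 3c_1e^(-2t) + c_2e^(2t), q(t) = c_1e^(-2t)

Coefficient matrix A = [[2, -12], [0, -2]].
Characteristic polynomial det(A - λI) = λ^2 - 4 = 0.
Eigenvalues λ = -2, 2.
For λ=-2: (A-λI) row 1 is [4, -12], so an eigenvector is (3, 1).
For λ=2: (A-λI) row 1 is [0, -12], so an eigenvector is (1, 0).
General solution: c_1e^(-2t)(3,1) + c_2e^(2t)(1,0).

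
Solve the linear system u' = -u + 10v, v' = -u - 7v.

u(t) = -3C_1e^(-4t)sin(t) - C_1e^(-4t)cos(t) - C_2e^(-4t)sin(t) + 3C_2e^(-4t)cos(t), v(t) = C_1e^(-4t)sin(t) - C_2e^(-4t)cos(t)

Coefficient matrix A = [[-1, 10], [-1, -7]].
Characteristic polynomial det(A - λI) = λ^2 + 8λ + 17 = 0.
Eigenvalues λ = -4 ± i (complex conjugate pair).
For λ=-4+i: an eigenvector is (-1,0) - i(-3,1) = (-1 + 3i, 0 - i).
A real fundamental pair from Re and Im of e^((-4+i)t)v: X_1 = e^(-4t)(cos(t)·(-1,0) + sin(t)·(-3,1)), X_2 = e^(-4t)(sin(t)·(-1,0) - cos(t)·(-3,1)).
General solution: C_1X_1 + C_2X_2.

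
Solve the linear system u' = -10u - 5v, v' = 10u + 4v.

Coefficient matrix A = [[-10, -5], [10, 4]].
Characteristic polynomial det(A - λI) = λ^2 + 6λ + 10 = 0.
Eigenvalues λ = -3 ± i (complex conjugate pair).
For λ=-3+i: an eigenvector is (-2,3) - i(-1,1) = (-2 + i, 3 - i).
A real fundamental pair from Re and Im of e^((-3+i)t)v: X_1 = e^(-3t)(cos(t)·(-2,3) + sin(t)·(-1,1)), X_2 = e^(-3t)(sin(t)·(-2,3) - cos(t)·(-1,1)).
General solution: C_1X_1 + C_2X_2.

u(t) = -C_1e^(-3t)sin(t) - 2C_1e^(-3t)cos(t) - 2C_2e^(-3t)sin(t) + C_2e^(-3t)cos(t), v(t) = C_1e^(-3t)sin(t) + 3C_1e^(-3t)cos(t) + 3C_2e^(-3t)sin(t) - C_2e^(-3t)cos(t)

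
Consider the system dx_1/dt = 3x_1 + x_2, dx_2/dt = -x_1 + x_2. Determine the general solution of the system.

x_1(t) = c_1e^(2t) + c_2te^(2t) - c_2e^(2t), x_2(t) = -c_1e^(2t) - c_2te^(2t) + 2c_2e^(2t)

Coefficient matrix A = [[3, 1], [-1, 1]].
Characteristic polynomial det(A - λI) = λ^2 - 4λ + 4 = 0.
Single eigenvalue λ = 2 with algebraic multiplicity 2.
Eigenvector v = (1,-1); generalized eigenvector w with (A-λI)w=v is (-1,2).
General solution: e^(2t)[c_1·v + c_2·(t·v + w)].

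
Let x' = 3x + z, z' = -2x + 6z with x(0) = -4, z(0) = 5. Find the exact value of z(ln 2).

A = [[3,1],[-2,6]]; eigenvalues λ = 5, 4.
Eigenvectors: (-1,-2) for λ=5, (1,1) for λ=4.
From the initial condition, c_1 = -9, c_2 = -13.
z(ln 2) = (-9)(2^5)(-2) + (-13)(2^4)(1) = 368.

368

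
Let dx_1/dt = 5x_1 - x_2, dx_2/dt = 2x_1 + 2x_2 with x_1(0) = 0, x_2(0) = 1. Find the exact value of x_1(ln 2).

A = [[5,-1],[2,2]]; eigenvalues λ = 3, 4.
Eigenvectors: (-1,-2) for λ=3, (1,1) for λ=4.
From the initial condition, c_1 = -1, c_2 = -1.
x_1(ln 2) = (-1)(2^3)(-1) + (-1)(2^4)(1) = -8.

-8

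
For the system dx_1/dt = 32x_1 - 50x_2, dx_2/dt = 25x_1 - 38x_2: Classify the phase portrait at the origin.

stable spiral

A = [[32,-50],[25,-38]]; det(A-λI) = λ^2 + 6λ + 34.
λ = -3 ± 5i: negative real part.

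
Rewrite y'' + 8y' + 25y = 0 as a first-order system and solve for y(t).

Let x_1 = y, x_2 = y'. Then x_1' = x_2 and x_2' = -25x_1 - 8x_2.
A = [[0,1],[-25,-8]]; det(A-λI) = λ^2 + 8λ + 25.
Eigenvalues λ = -4 ± 3i.

y(t) = K_1e^(-4t)cos(3t) + K_2e^(-4t)sin(3t)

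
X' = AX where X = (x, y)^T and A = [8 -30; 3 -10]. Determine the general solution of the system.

x(t) = -3C_1e^(-t)sin(3t) - C_1e^(-t)cos(3t) - C_2e^(-t)sin(3t) + 3C_2e^(-t)cos(3t), y(t) = -C_1e^(-t)sin(3t) + C_2e^(-t)cos(3t)

Coefficient matrix A = [[8, -30], [3, -10]].
Characteristic polynomial det(A - λI) = λ^2 + 2λ + 10 = 0.
Eigenvalues λ = -1 ± 3i (complex conjugate pair).
For λ=-1+3i: an eigenvector is (-1,0) - i(-3,-1) = (-1 + 3i, 0 + i).
A real fundamental pair from Re and Im of e^((-1+3i)t)v: X_1 = e^(-t)(cos(3t)·(-1,0) + sin(3t)·(-3,-1)), X_2 = e^(-t)(sin(3t)·(-1,0) - cos(3t)·(-3,-1)).
General solution: C_1X_1 + C_2X_2.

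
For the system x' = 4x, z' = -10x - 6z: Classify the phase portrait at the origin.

saddle

A = [[4,0],[-10,-6]]; det(A-λI) = λ^2 + 2λ - 24.
λ = 4, -6: opposite signs.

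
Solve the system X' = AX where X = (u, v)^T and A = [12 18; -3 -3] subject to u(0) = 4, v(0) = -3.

Coefficient matrix A = [[12, 18], [-3, -3]].
Characteristic polynomial det(A - λI) = λ^2 - 9λ + 18 = 0.
Eigenvalues λ = 3, 6.
For λ=3: (A-λI) row 1 is [9, 18], so an eigenvector is (-2, 1).
For λ=6: (A-λI) row 1 is [6, 18], so an eigenvector is (3, -1).
General solution: K_1e^(3t)(-2,1) + K_2e^(6t)(3,-1).
Applying u(0)=4, v(0)=-3 gives K_1=-5, K_2=-2.

u(t) = -6e^(6t) + 10e^(3t), v(t) = 2e^(6t) - 5e^(3t)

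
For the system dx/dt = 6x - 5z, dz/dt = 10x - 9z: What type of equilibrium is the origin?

saddle

A = [[6,-5],[10,-9]]; det(A-λI) = λ^2 + 3λ - 4.
λ = -4, 1: opposite signs.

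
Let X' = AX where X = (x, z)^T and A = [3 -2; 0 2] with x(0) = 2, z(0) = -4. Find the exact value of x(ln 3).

A = [[3,-2],[0,2]]; eigenvalues λ = 2, 3.
Eigenvectors: (-2,-1) for λ=2, (1,0) for λ=3.
From the initial condition, c_1 = 4, c_2 = 10.
x(ln 3) = (4)(3^2)(-2) + (10)(3^3)(1) = 198.

198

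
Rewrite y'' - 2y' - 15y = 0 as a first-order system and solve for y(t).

y(t) = c_1e^(5t) + c_2e^(-3t)

Let x_1 = y, x_2 = y'. Then x_1' = x_2 and x_2' = 15x_1 + 2x_2.
A = [[0,1],[15,2]]; det(A-λI) = λ^2 - 2λ - 15.
Eigenvalues λ = 5, -3 with eigenvectors (1,5), (1,-3).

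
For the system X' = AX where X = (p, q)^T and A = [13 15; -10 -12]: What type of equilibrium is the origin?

A = [[13,15],[-10,-12]]; det(A-λI) = λ^2 - λ - 6.
λ = 3, -2: opposite signs.

saddle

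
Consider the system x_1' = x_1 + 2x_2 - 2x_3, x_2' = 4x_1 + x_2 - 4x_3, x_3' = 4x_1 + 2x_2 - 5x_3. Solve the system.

x_1(t) = c_1e^(-t) + c_3e^(t), x_2(t) = c_2e^(-3t) + c_3e^(t), x_3(t) = c_1e^(-t) + c_2e^(-3t) + c_3e^(t)

Coefficient matrix A = [[1, 2, -2], [4, 1, -4], [4, 2, -5]].
det(A - λI) = 0 gives eigenvalues λ = -1, -3, 1.
For λ=-1: eigenvector (1,0,1).
For λ=-3: eigenvector (0,1,1).
For λ=1: eigenvector (1,1,1).
General solution: c_1e^(-t)(1,0,1) + c_2e^(-3t)(0,1,1) + c_3e^(t)(1,1,1).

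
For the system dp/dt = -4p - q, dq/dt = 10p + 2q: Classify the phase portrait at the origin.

A = [[-4,-1],[10,2]]; det(A-λI) = λ^2 + 2λ + 2.
λ = -1 ± i: negative real part.

stable spiral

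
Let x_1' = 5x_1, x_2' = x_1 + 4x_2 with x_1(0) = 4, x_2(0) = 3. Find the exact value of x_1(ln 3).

A = [[5,0],[1,4]]; eigenvalues λ = 5, 4.
Eigenvectors: (1,1) for λ=5, (0,-1) for λ=4.
From the initial condition, c_1 = 4, c_2 = 1.
x_1(ln 3) = (4)(3^5)(1) + (1)(3^4)(0) = 972.

972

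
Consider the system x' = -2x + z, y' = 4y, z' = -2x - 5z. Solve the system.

x(t) = -c_1e^(-3t) - c_3e^(-4t), y(t) = c_2e^(4t), z(t) = c_1e^(-3t) + 2c_3e^(-4t)

Coefficient matrix A = [[-2, 0, 1], [0, 4, 0], [-2, 0, -5]].
det(A - λI) = 0 gives eigenvalues λ = -3, 4, -4.
For λ=-3: eigenvector (-1,0,1).
For λ=4: eigenvector (0,1,0).
For λ=-4: eigenvector (-1,0,2).
General solution: c_1e^(-3t)(-1,0,1) + c_2e^(4t)(0,1,0) + c_3e^(-4t)(-1,0,2).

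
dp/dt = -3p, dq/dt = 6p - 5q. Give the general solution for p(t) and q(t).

p(t) = -C_1e^(-3t), q(t) = -3C_1e^(-3t) - C_2e^(-5t)

Coefficient matrix A = [[-3, 0], [6, -5]].
Characteristic polynomial det(A - λI) = λ^2 + 8λ + 15 = 0.
Eigenvalues λ = -3, -5.
For λ=-3: (A-λI) row 2 is [6, -2], so an eigenvector is (-1, -3).
For λ=-5: (A-λI) row 1 is [2, 0], so an eigenvector is (0, -1).
General solution: C_1e^(-3t)(-1,-3) + C_2e^(-5t)(0,-1).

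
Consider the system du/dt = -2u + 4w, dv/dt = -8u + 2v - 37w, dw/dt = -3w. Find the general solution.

Coefficient matrix A = [[-2, 0, 4], [-8, 2, -37], [0, 0, -3]].
det(A - λI) = 0 gives eigenvalues λ = -2, 2, -3.
For λ=-2: eigenvector (1,2,0).
For λ=2: eigenvector (0,1,0).
For λ=-3: eigenvector (-4,1,1).
General solution: K_1e^(-2t)(1,2,0) + K_2e^(2t)(0,1,0) + K_3e^(-3t)(-4,1,1).

u(t) = K_1e^(-2t) - 4K_3e^(-3t), v(t) = 2K_1e^(-2t) + K_2e^(2t) + K_3e^(-3t), w(t) = K_3e^(-3t)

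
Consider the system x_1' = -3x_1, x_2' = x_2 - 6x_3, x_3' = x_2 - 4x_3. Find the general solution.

Coefficient matrix A = [[-3, 0, 0], [0, 1, -6], [0, 1, -4]].
det(A - λI) = 0 gives eigenvalues λ = -3, -2, -1.
For λ=-3: eigenvector (1,0,0).
For λ=-2: eigenvector (0,2,1).
For λ=-1: eigenvector (0,3,1).
General solution: c_1e^(-3t)(1,0,0) + c_2e^(-2t)(0,2,1) + c_3e^(-t)(0,3,1).

x_1(t) = c_1e^(-3t), x_2(t) = 2c_2e^(-2t) + 3c_3e^(-t), x_3(t) = c_2e^(-2t) + c_3e^(-t)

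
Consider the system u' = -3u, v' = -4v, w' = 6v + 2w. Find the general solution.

u(t) = C_3e^(-3t), v(t) = -C_2e^(-4t), w(t) = -C_1e^(2t) + C_2e^(-4t)

Coefficient matrix A = [[-3, 0, 0], [0, -4, 0], [0, 6, 2]].
det(A - λI) = 0 gives eigenvalues λ = 2, -4, -3.
For λ=2: eigenvector (0,0,-1).
For λ=-4: eigenvector (0,-1,1).
For λ=-3: eigenvector (1,0,0).
General solution: C_1e^(2t)(0,0,-1) + C_2e^(-4t)(0,-1,1) + C_3e^(-3t)(1,0,0).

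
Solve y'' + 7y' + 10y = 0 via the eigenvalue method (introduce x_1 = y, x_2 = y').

Let x_1 = y, x_2 = y'. Then x_1' = x_2 and x_2' = -10x_1 - 7x_2.
A = [[0,1],[-10,-7]]; det(A-λI) = λ^2 + 7λ + 10.
Eigenvalues λ = -2, -5 with eigenvectors (1,-2), (1,-5).

y(t) = c_1e^(-2t) + c_2e^(-5t)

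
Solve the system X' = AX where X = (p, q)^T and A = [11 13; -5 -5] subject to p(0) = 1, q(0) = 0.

p(t) = 8e^(3t)sin(t) + e^(3t)cos(t), q(t) = -5e^(3t)sin(t)

Coefficient matrix A = [[11, 13], [-5, -5]].
Characteristic polynomial det(A - λI) = λ^2 - 6λ + 10 = 0.
Eigenvalues λ = 3 ± i (complex conjugate pair).
For λ=3+i: an eigenvector is (2,-1) - i(3,-2) = (2 - 3i, -1 + 2i).
A real fundamental pair from Re and Im of e^((3+i)t)v: X_1 = e^(3t)(cos(t)·(2,-1) + sin(t)·(3,-2)), X_2 = e^(3t)(sin(t)·(2,-1) - cos(t)·(3,-2)).
General solution: c_1X_1 + c_2X_2.
Applying p(0)=1, q(0)=0 gives c_1=2, c_2=1.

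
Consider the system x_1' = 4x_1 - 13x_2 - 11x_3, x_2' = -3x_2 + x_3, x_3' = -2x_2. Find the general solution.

x_1(t) = 7c_1e^(-t) + 4c_2e^(-2t) + c_3e^(4t), x_2(t) = c_1e^(-t) + c_2e^(-2t), x_3(t) = 2c_1e^(-t) + c_2e^(-2t)

Coefficient matrix A = [[4, -13, -11], [0, -3, 1], [0, -2, 0]].
det(A - λI) = 0 gives eigenvalues λ = -1, -2, 4.
For λ=-1: eigenvector (7,1,2).
For λ=-2: eigenvector (4,1,1).
For λ=4: eigenvector (1,0,0).
General solution: c_1e^(-t)(7,1,2) + c_2e^(-2t)(4,1,1) + c_3e^(4t)(1,0,0).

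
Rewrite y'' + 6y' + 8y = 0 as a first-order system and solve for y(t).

y(t) = K_1e^(-2t) + K_2e^(-4t)

Let x_1 = y, x_2 = y'. Then x_1' = x_2 and x_2' = -8x_1 - 6x_2.
A = [[0,1],[-8,-6]]; det(A-λI) = λ^2 + 6λ + 8.
Eigenvalues λ = -2, -4 with eigenvectors (1,-2), (1,-4).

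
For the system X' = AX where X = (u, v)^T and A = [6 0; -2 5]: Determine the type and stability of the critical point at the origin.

unstable node

A = [[6,0],[-2,5]]; det(A-λI) = λ^2 - 11λ + 30.
λ = 6, 5: both positive.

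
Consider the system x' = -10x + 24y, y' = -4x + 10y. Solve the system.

Coefficient matrix A = [[-10, 24], [-4, 10]].
Characteristic polynomial det(A - λI) = λ^2 - 4 = 0.
Eigenvalues λ = 2, -2.
For λ=2: (A-λI) row 1 is [-12, 24], so an eigenvector is (-2, -1).
For λ=-2: (A-λI) row 1 is [-8, 24], so an eigenvector is (-3, -1).
General solution: c_1e^(2t)(-2,-1) + c_2e^(-2t)(-3,-1).

x(t) = -2c_1e^(2t) - 3c_2e^(-2t), y(t) = -c_1e^(2t) - c_2e^(-2t)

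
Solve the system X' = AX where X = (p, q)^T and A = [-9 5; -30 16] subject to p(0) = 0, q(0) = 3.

Coefficient matrix A = [[-9, 5], [-30, 16]].
Characteristic polynomial det(A - λI) = λ^2 - 7λ + 6 = 0.
Eigenvalues λ = 1, 6.
For λ=1: (A-λI) row 1 is [-10, 5], so an eigenvector is (-1, -2).
For λ=6: (A-λI) row 1 is [-15, 5], so an eigenvector is (-1, -3).
General solution: K_1e^(t)(-1,-2) + K_2e^(6t)(-1,-3).
Applying p(0)=0, q(0)=3 gives K_1=3, K_2=-3.

p(t) = 3e^(6t) - 3e^(t), q(t) = 9e^(6t) - 6e^(t)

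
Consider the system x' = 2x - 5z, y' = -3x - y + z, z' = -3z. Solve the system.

x(t) = C_1e^(-3t) + C_3e^(2t), y(t) = C_1e^(-3t) + C_2e^(-t) - C_3e^(2t), z(t) = C_1e^(-3t)

Coefficient matrix A = [[2, 0, -5], [-3, -1, 1], [0, 0, -3]].
det(A - λI) = 0 gives eigenvalues λ = -3, -1, 2.
For λ=-3: eigenvector (1,1,1).
For λ=-1: eigenvector (0,1,0).
For λ=2: eigenvector (1,-1,0).
General solution: C_1e^(-3t)(1,1,1) + C_2e^(-t)(0,1,0) + C_3e^(2t)(1,-1,0).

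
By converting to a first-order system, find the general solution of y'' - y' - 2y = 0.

Let x_1 = y, x_2 = y'. Then x_1' = x_2 and x_2' = 2x_1 + x_2.
A = [[0,1],[2,1]]; det(A-λI) = λ^2 - λ - 2.
Eigenvalues λ = 2, -1 with eigenvectors (1,2), (1,-1).

y(t) = C_1e^(2t) + C_2e^(-t)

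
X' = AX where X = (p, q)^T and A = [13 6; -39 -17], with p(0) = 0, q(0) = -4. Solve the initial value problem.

Coefficient matrix A = [[13, 6], [-39, -17]].
Characteristic polynomial det(A - λI) = λ^2 + 4λ + 13 = 0.
Eigenvalues λ = -2 ± 3i (complex conjugate pair).
For λ=-2+3i: an eigenvector is (-1,3) - i(1,-2) = (-1 - i, 3 + 2i).
A real fundamental pair from Re and Im of e^((-2+3i)t)v: X_1 = e^(-2t)(cos(3t)·(-1,3) + sin(3t)·(1,-2)), X_2 = e^(-2t)(sin(3t)·(-1,3) - cos(3t)·(1,-2)).
General solution: c_1X_1 + c_2X_2.
Applying p(0)=0, q(0)=-4 gives c_1=-4, c_2=4.

p(t) = -8e^(-2t)sin(3t), q(t) = 20e^(-2t)sin(3t) - 4e^(-2t)cos(3t)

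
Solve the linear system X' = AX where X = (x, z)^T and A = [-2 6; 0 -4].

x(t) = -3K_1e^(-4t) - K_2e^(-2t), z(t) = K_1e^(-4t)

Coefficient matrix A = [[-2, 6], [0, -4]].
Characteristic polynomial det(A - λI) = λ^2 + 6λ + 8 = 0.
Eigenvalues λ = -4, -2.
For λ=-4: (A-λI) row 1 is [2, 6], so an eigenvector is (-3, 1).
For λ=-2: (A-λI) row 1 is [0, 6], so an eigenvector is (-1, 0).
General solution: K_1e^(-4t)(-3,1) + K_2e^(-2t)(-1,0).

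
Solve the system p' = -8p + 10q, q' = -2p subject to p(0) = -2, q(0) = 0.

p(t) = 4e^(-4t)sin(2t) - 2e^(-4t)cos(2t), q(t) = 2e^(-4t)sin(2t)

Coefficient matrix A = [[-8, 10], [-2, 0]].
Characteristic polynomial det(A - λI) = λ^2 + 8λ + 20 = 0.
Eigenvalues λ = -4 ± 2i (complex conjugate pair).
For λ=-4+2i: an eigenvector is (1,0) - i(-2,-1) = (1 + 2i, 0 + i).
A real fundamental pair from Re and Im of e^((-4+2i)t)v: X_1 = e^(-4t)(cos(2t)·(1,0) + sin(2t)·(-2,-1)), X_2 = e^(-4t)(sin(2t)·(1,0) - cos(2t)·(-2,-1)).
General solution: c_1X_1 + c_2X_2.
Applying p(0)=-2, q(0)=0 gives c_1=-2, c_2=0.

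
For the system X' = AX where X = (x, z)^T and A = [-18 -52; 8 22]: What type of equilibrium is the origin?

A = [[-18,-52],[8,22]]; det(A-λI) = λ^2 - 4λ + 20.
λ = 2 ± 4i: positive real part.

unstable spiral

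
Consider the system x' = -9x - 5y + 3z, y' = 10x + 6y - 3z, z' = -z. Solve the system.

x(t) = -C_1e^(t) + C_2e^(-t) - C_3e^(-4t), y(t) = 2C_1e^(t) - C_2e^(-t) + C_3e^(-4t), z(t) = C_2e^(-t)

Coefficient matrix A = [[-9, -5, 3], [10, 6, -3], [0, 0, -1]].
det(A - λI) = 0 gives eigenvalues λ = 1, -1, -4.
For λ=1: eigenvector (-1,2,0).
For λ=-1: eigenvector (1,-1,1).
For λ=-4: eigenvector (-1,1,0).
General solution: C_1e^(t)(-1,2,0) + C_2e^(-t)(1,-1,1) + C_3e^(-4t)(-1,1,0).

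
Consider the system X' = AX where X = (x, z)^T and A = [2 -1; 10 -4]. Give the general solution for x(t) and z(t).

Coefficient matrix A = [[2, -1], [10, -4]].
Characteristic polynomial det(A - λI) = λ^2 + 2λ + 2 = 0.
Eigenvalues λ = -1 ± i (complex conjugate pair).
For λ=-1+i: an eigenvector is (0,1) - i(-1,-3) = (0 + i, 1 + 3i).
A real fundamental pair from Re and Im of e^((-1+i)t)v: X_1 = e^(-t)(cos(t)·(0,1) + sin(t)·(-1,-3)), X_2 = e^(-t)(sin(t)·(0,1) - cos(t)·(-1,-3)).
General solution: C_1X_1 + C_2X_2.

x(t) = -C_1e^(-t)sin(t) + C_2e^(-t)cos(t), z(t) = -3C_1e^(-t)sin(t) + C_1e^(-t)cos(t) + C_2e^(-t)sin(t) + 3C_2e^(-t)cos(t)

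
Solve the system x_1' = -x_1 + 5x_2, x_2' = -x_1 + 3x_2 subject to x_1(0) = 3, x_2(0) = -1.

Coefficient matrix A = [[-1, 5], [-1, 3]].
Characteristic polynomial det(A - λI) = λ^2 - 2λ + 2 = 0.
Eigenvalues λ = 1 ± i (complex conjugate pair).
For λ=1+i: an eigenvector is (1,0) - i(-2,-1) = (1 + 2i, 0 + i).
A real fundamental pair from Re and Im of e^((1+i)t)v: X_1 = e^(t)(cos(t)·(1,0) + sin(t)·(-2,-1)), X_2 = e^(t)(sin(t)·(1,0) - cos(t)·(-2,-1)).
General solution: K_1X_1 + K_2X_2.
Applying x_1(0)=3, x_2(0)=-1 gives K_1=5, K_2=-1.

x_1(t) = -11e^(t)sin(t) + 3e^(t)cos(t), x_2(t) = -5e^(t)sin(t) - e^(t)cos(t)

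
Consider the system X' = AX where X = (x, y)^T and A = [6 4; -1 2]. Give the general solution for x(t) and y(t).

x(t) = 2C_1e^(4t) + 2C_2te^(4t) + C_2e^(4t), y(t) = -C_1e^(4t) - C_2te^(4t)

Coefficient matrix A = [[6, 4], [-1, 2]].
Characteristic polynomial det(A - λI) = λ^2 - 8λ + 16 = 0.
Single eigenvalue λ = 4 with algebraic multiplicity 2.
Eigenvector v = (2,-1); generalized eigenvector w with (A-λI)w=v is (1,0).
General solution: e^(4t)[C_1·v + C_2·(t·v + w)].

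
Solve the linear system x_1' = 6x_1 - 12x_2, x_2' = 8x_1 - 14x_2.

Coefficient matrix A = [[6, -12], [8, -14]].
Characteristic polynomial det(A - λI) = λ^2 + 8λ + 12 = 0.
Eigenvalues λ = -2, -6.
For λ=-2: (A-λI) row 1 is [8, -12], so an eigenvector is (3, 2).
For λ=-6: (A-λI) row 1 is [12, -12], so an eigenvector is (-1, -1).
General solution: c_1e^(-2t)(3,2) + c_2e^(-6t)(-1,-1).

x_1(t) = 3c_1e^(-2t) - c_2e^(-6t), x_2(t) = 2c_1e^(-2t) - c_2e^(-6t)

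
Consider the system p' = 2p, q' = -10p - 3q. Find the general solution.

Coefficient matrix A = [[2, 0], [-10, -3]].
Characteristic polynomial det(A - λI) = λ^2 + λ - 6 = 0.
Eigenvalues λ = 2, -3.
For λ=2: (A-λI) row 2 is [-10, -5], so an eigenvector is (1, -2).
For λ=-3: (A-λI) row 1 is [5, 0], so an eigenvector is (0, -1).
General solution: K_1e^(2t)(1,-2) + K_2e^(-3t)(0,-1).

p(t) = K_1e^(2t), q(t) = -2K_1e^(2t) - K_2e^(-3t)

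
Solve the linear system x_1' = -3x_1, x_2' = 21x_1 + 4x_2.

Coefficient matrix A = [[-3, 0], [21, 4]].
Characteristic polynomial det(A - λI) = λ^2 - λ - 12 = 0.
Eigenvalues λ = 4, -3.
For λ=4: (A-λI) row 1 is [-7, 0], so an eigenvector is (0, -1).
For λ=-3: (A-λI) row 2 is [21, 7], so an eigenvector is (1, -3).
General solution: c_1e^(4t)(0,-1) + c_2e^(-3t)(1,-3).

x_1(t) = c_2e^(-3t), x_2(t) = -c_1e^(4t) - 3c_2e^(-3t)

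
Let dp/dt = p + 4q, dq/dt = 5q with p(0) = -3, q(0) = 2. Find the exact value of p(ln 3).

A = [[1,4],[0,5]]; eigenvalues λ = 5, 1.
Eigenvectors: (-1,-1) for λ=5, (1,0) for λ=1.
From the initial condition, c_1 = -2, c_2 = -5.
p(ln 3) = (-2)(3^5)(-1) + (-5)(3^1)(1) = 471.

471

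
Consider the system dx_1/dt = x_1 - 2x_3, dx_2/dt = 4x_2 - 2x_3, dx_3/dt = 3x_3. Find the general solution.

x_1(t) = C_2e^(t) - C_3e^(3t), x_2(t) = C_1e^(4t) + 2C_3e^(3t), x_3(t) = C_3e^(3t)

Coefficient matrix A = [[1, 0, -2], [0, 4, -2], [0, 0, 3]].
det(A - λI) = 0 gives eigenvalues λ = 4, 1, 3.
For λ=4: eigenvector (0,1,0).
For λ=1: eigenvector (1,0,0).
For λ=3: eigenvector (-1,2,1).
General solution: C_1e^(4t)(0,1,0) + C_2e^(t)(1,0,0) + C_3e^(3t)(-1,2,1).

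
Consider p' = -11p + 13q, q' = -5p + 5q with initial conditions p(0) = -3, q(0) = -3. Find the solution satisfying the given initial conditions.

Coefficient matrix A = [[-11, 13], [-5, 5]].
Characteristic polynomial det(A - λI) = λ^2 + 6λ + 10 = 0.
Eigenvalues λ = -3 ± i (complex conjugate pair).
For λ=-3+i: an eigenvector is (2,1) - i(-3,-2) = (2 + 3i, 1 + 2i).
A real fundamental pair from Re and Im of e^((-3+i)t)v: X_1 = e^(-3t)(cos(t)·(2,1) + sin(t)·(-3,-2)), X_2 = e^(-3t)(sin(t)·(2,1) - cos(t)·(-3,-2)).
General solution: K_1X_1 + K_2X_2.
Applying p(0)=-3, q(0)=-3 gives K_1=3, K_2=-3.

p(t) = -15e^(-3t)sin(t) - 3e^(-3t)cos(t), q(t) = -9e^(-3t)sin(t) - 3e^(-3t)cos(t)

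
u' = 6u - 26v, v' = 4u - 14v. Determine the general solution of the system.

Coefficient matrix A = [[6, -26], [4, -14]].
Characteristic polynomial det(A - λI) = λ^2 + 8λ + 20 = 0.
Eigenvalues λ = -4 ± 2i (complex conjugate pair).
For λ=-4+2i: an eigenvector is (-3,-1) - i(-2,-1) = (-3 + 2i, -1 + i).
A real fundamental pair from Re and Im of e^((-4+2i)t)v: X_1 = e^(-4t)(cos(2t)·(-3,-1) + sin(2t)·(-2,-1)), X_2 = e^(-4t)(sin(2t)·(-3,-1) - cos(2t)·(-2,-1)).
General solution: C_1X_1 + C_2X_2.

u(t) = -2C_1e^(-4t)sin(2t) - 3C_1e^(-4t)cos(2t) - 3C_2e^(-4t)sin(2t) + 2C_2e^(-4t)cos(2t), v(t) = -C_1e^(-4t)sin(2t) - C_1e^(-4t)cos(2t) - C_2e^(-4t)sin(2t) + C_2e^(-4t)cos(2t)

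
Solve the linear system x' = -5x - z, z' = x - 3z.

x(t) = K_1e^(-4t) + K_2te^(-4t), z(t) = -K_1e^(-4t) - K_2te^(-4t) - K_2e^(-4t)

Coefficient matrix A = [[-5, -1], [1, -3]].
Characteristic polynomial det(A - λI) = λ^2 + 8λ + 16 = 0.
Single eigenvalue λ = -4 with algebraic multiplicity 2.
Eigenvector v = (1,-1); generalized eigenvector w with (A-λI)w=v is (0,-1).
General solution: e^(-4t)[K_1·v + K_2·(t·v + w)].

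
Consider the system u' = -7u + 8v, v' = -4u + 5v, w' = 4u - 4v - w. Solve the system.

u(t) = c_2e^(t) + 2c_3e^(-3t), v(t) = c_2e^(t) + c_3e^(-3t), w(t) = c_1e^(-t) - 2c_3e^(-3t)

Coefficient matrix A = [[-7, 8, 0], [-4, 5, 0], [4, -4, -1]].
det(A - λI) = 0 gives eigenvalues λ = -1, 1, -3.
For λ=-1: eigenvector (0,0,1).
For λ=1: eigenvector (1,1,0).
For λ=-3: eigenvector (2,1,-2).
General solution: c_1e^(-t)(0,0,1) + c_2e^(t)(1,1,0) + c_3e^(-3t)(2,1,-2).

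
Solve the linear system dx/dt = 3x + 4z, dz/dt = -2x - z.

x(t) = -C_1e^(t)sin(2t) + C_1e^(t)cos(2t) + C_2e^(t)sin(2t) + C_2e^(t)cos(2t), z(t) = -C_1e^(t)cos(2t) - C_2e^(t)sin(2t)

Coefficient matrix A = [[3, 4], [-2, -1]].
Characteristic polynomial det(A - λI) = λ^2 - 2λ + 5 = 0.
Eigenvalues λ = 1 ± 2i (complex conjugate pair).
For λ=1+2i: an eigenvector is (1,-1) - i(-1,0) = (1 + i, -1).
A real fundamental pair from Re and Im of e^((1+2i)t)v: X_1 = e^(t)(cos(2t)·(1,-1) + sin(2t)·(-1,0)), X_2 = e^(t)(sin(2t)·(1,-1) - cos(2t)·(-1,0)).
General solution: C_1X_1 + C_2X_2.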